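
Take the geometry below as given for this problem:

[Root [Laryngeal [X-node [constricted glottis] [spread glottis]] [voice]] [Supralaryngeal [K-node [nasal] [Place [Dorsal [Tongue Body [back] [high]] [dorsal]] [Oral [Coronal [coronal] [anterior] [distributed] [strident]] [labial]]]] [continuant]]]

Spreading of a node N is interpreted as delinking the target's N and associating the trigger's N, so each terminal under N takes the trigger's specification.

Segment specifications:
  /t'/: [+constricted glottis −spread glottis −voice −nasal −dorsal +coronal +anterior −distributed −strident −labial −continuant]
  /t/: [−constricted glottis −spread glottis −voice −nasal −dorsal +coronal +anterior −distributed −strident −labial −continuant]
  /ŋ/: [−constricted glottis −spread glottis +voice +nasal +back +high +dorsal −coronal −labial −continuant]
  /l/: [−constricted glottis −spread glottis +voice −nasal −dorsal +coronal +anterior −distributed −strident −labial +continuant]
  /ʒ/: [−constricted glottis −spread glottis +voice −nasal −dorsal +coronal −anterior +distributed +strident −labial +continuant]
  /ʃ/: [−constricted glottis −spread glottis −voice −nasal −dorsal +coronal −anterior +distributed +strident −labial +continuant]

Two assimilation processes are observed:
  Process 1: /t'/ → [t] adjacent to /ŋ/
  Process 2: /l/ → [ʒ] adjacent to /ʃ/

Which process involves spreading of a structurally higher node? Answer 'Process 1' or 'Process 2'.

In Process 1, [constricted glottis] changes, so the minimal spreading node is [constricted glottis] at depth 3.
Process 2: the features that change are [anterior], [distributed], [strident]; the minimal node is Coronal (depth 5).
[constricted glottis] is closer to Root than Coronal, so Process 1 spreads the higher node.

Process 1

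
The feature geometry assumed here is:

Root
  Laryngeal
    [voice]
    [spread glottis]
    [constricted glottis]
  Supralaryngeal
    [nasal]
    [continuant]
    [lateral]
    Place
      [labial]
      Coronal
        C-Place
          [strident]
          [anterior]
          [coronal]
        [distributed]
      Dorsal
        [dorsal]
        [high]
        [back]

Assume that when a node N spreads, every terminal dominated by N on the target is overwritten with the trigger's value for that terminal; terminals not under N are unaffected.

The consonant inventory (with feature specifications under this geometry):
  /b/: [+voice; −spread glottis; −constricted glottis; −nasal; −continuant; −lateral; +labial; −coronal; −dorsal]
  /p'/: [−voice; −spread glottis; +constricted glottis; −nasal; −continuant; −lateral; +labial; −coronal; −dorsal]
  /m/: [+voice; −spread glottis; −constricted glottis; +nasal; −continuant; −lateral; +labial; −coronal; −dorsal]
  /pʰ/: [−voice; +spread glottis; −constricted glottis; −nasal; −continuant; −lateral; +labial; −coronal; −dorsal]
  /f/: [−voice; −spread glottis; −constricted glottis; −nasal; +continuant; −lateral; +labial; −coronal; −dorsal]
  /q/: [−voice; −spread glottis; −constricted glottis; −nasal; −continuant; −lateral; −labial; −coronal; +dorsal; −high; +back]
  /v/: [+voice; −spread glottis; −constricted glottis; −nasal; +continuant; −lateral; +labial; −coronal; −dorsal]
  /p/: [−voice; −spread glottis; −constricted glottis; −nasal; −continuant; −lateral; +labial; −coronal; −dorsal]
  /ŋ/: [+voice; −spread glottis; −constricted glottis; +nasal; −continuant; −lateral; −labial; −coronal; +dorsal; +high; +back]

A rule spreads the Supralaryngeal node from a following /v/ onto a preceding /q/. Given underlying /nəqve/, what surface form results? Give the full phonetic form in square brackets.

[nəfve]

Supralaryngeal immediately or transitively dominates [nasal], [continuant], [lateral], [labial], [strident], [anterior], [coronal], [distributed], [dorsal], [high], [back].
The target acquires /v/'s values for everything under Supralaryngeal — [−nasal], [+continuant], [−lateral], [+labial], [−coronal], [−dorsal] — while keeping its own [voice], [spread glottis], [constricted glottis].
This feature bundle is that of [f], so /nəqve/ surfaces as [nəfve].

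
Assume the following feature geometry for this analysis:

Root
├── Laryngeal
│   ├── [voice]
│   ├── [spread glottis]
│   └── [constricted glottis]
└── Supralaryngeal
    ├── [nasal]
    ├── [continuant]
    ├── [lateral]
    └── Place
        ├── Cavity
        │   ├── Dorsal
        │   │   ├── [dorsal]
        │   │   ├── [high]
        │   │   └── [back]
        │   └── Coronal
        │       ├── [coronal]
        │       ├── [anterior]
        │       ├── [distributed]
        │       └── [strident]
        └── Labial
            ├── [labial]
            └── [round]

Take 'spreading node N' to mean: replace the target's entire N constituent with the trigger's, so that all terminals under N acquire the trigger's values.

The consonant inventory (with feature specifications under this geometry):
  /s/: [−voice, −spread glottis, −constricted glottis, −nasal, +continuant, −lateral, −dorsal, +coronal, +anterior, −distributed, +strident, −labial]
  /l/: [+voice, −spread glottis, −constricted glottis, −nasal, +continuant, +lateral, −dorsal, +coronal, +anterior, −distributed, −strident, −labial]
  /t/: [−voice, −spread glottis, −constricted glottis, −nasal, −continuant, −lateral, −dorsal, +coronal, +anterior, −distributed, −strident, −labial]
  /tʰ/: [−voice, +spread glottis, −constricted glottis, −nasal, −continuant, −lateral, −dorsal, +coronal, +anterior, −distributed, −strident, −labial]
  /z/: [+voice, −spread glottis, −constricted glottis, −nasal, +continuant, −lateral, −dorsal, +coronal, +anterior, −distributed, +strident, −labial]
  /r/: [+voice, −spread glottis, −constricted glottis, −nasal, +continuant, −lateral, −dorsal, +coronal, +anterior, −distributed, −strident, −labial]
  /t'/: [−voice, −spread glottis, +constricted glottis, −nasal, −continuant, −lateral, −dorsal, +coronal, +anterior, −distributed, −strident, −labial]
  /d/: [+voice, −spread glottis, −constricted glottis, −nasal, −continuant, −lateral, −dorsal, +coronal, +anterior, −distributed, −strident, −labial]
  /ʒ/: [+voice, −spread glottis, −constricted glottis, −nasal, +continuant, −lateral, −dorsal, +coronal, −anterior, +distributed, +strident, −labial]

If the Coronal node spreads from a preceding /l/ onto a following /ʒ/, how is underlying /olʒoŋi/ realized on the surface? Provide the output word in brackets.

Terminals under Coronal in this geometry: [coronal], [anterior], [distributed], [strident].
The target acquires /l/'s values for everything under Coronal — [+coronal], [+anterior], [−distributed], [−strident] — while keeping its own [voice], [spread glottis], [constricted glottis], ….
The resulting bundle matches /r/ in the inventory; substituting it for /ʒ/ gives [olroŋi].

[olroŋi]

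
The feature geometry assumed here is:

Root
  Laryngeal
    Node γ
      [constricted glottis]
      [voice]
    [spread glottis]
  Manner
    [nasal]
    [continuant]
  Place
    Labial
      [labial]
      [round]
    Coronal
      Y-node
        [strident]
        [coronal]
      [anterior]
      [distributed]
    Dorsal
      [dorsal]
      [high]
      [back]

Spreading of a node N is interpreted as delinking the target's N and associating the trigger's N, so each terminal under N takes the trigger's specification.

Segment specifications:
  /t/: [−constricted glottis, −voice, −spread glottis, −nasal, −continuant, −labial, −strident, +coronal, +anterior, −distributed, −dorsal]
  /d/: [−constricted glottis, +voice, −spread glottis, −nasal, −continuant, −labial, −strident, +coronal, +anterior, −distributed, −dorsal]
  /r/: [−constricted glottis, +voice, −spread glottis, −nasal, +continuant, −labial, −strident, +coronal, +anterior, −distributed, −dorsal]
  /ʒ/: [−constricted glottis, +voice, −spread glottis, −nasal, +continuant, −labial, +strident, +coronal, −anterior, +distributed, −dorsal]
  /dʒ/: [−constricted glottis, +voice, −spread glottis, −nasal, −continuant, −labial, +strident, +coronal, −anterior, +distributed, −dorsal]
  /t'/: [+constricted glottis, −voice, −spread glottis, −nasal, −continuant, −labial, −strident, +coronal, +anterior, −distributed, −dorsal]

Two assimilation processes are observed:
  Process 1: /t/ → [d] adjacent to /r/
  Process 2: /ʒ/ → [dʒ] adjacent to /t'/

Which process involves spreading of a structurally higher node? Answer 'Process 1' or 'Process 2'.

In Process 1, [voice] changes, so the minimal spreading node is [voice] at depth 3.
In Process 2, [continuant] changes, so the minimal spreading node is [continuant] at depth 2.
[continuant] (depth 2) sits above [voice] (depth 3), making Process 2 the one with the higher spreading node.

Process 2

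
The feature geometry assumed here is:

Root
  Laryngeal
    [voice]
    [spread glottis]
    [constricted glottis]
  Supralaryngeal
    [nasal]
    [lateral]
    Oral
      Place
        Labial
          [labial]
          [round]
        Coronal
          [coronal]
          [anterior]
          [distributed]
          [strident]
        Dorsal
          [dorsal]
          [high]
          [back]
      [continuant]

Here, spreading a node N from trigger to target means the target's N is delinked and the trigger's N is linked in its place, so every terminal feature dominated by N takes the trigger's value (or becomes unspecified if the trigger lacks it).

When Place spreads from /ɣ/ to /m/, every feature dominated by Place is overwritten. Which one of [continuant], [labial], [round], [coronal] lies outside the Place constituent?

The terminals dominated by Place are [labial], [round], [coronal], [anterior], [distributed], [strident], [dorsal], [high], [back].
Spreading Place replaces [labial], [coronal], [round] with the trigger's values, since each sits inside the Place constituent.
[continuant] attaches under Oral, not under Place, so /m/ retains its own value for [continuant].

[continuant]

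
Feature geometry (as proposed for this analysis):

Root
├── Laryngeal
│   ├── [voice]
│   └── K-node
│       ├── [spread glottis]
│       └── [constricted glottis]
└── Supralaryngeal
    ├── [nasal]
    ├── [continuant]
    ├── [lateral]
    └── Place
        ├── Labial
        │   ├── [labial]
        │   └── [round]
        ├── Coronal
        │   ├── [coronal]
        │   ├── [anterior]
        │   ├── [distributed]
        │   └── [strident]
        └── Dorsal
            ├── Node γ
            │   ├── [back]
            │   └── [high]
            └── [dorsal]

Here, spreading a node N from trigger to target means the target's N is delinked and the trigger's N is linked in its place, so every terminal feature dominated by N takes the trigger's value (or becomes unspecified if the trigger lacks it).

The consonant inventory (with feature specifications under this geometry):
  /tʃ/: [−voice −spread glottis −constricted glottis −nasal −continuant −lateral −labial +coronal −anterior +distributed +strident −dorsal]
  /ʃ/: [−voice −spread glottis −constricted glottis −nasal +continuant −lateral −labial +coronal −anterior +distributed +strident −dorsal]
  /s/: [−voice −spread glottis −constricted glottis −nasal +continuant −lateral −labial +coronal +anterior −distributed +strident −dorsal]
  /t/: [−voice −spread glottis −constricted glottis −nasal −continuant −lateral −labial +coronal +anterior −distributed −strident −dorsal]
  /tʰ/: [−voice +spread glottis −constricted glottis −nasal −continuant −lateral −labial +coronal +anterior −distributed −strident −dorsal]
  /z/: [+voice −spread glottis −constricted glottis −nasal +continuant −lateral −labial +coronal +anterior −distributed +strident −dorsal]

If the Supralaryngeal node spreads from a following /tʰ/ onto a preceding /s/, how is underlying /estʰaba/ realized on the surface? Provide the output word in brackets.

[ettʰaba]

Supralaryngeal immediately or transitively dominates [nasal], [continuant], [lateral], [labial], [round], [coronal], [anterior], [distributed], [strident], [back], [high], [dorsal].
After delinking /s/'s Supralaryngeal and linking /tʰ/'s, the affected terminals become [−nasal], [−continuant], [−lateral], [−labial], [+coronal], [+anterior], [−distributed], [−strident], [−dorsal]; [voice], [spread glottis], [constricted glottis] (outside Supralaryngeal) are retained from /s/.
The resulting bundle matches /t/ in the inventory; substituting it for /s/ gives [ettʰaba].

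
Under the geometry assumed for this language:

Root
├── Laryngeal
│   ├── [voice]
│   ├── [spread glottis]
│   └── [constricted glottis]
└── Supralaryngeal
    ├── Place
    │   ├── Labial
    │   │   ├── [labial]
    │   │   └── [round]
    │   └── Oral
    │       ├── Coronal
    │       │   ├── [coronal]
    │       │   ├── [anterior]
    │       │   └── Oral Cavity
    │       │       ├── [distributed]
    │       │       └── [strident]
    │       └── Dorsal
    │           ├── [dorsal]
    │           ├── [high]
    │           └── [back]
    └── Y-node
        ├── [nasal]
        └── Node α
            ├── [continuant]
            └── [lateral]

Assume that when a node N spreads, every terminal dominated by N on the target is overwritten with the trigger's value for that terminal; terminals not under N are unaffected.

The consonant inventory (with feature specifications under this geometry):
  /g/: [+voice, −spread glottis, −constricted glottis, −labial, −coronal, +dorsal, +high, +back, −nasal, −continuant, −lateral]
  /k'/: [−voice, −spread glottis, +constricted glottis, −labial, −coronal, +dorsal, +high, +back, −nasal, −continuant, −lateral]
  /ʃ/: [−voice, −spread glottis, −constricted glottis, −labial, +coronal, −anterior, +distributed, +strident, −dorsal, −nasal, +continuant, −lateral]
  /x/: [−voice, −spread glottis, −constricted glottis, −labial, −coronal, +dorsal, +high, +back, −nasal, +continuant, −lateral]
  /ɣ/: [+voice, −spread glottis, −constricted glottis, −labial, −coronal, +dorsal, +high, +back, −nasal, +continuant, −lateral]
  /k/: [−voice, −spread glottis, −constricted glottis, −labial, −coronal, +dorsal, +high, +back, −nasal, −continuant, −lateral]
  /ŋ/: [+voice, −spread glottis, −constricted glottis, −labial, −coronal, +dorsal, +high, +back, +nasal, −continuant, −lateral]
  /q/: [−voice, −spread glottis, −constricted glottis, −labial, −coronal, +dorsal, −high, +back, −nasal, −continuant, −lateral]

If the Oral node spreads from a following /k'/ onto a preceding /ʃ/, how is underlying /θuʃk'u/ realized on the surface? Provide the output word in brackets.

[θuxk'u]

Oral immediately or transitively dominates [coronal], [anterior], [distributed], [strident], [dorsal], [high], [back].
After delinking /ʃ/'s Oral and linking /k'/'s, the affected terminals become [−coronal], [+dorsal], [+high], [+back]; [voice], [spread glottis], [constricted glottis], … (outside Oral) are retained from /ʃ/.
This feature bundle is that of [x], so /θuʃk'u/ surfaces as [θuxk'u].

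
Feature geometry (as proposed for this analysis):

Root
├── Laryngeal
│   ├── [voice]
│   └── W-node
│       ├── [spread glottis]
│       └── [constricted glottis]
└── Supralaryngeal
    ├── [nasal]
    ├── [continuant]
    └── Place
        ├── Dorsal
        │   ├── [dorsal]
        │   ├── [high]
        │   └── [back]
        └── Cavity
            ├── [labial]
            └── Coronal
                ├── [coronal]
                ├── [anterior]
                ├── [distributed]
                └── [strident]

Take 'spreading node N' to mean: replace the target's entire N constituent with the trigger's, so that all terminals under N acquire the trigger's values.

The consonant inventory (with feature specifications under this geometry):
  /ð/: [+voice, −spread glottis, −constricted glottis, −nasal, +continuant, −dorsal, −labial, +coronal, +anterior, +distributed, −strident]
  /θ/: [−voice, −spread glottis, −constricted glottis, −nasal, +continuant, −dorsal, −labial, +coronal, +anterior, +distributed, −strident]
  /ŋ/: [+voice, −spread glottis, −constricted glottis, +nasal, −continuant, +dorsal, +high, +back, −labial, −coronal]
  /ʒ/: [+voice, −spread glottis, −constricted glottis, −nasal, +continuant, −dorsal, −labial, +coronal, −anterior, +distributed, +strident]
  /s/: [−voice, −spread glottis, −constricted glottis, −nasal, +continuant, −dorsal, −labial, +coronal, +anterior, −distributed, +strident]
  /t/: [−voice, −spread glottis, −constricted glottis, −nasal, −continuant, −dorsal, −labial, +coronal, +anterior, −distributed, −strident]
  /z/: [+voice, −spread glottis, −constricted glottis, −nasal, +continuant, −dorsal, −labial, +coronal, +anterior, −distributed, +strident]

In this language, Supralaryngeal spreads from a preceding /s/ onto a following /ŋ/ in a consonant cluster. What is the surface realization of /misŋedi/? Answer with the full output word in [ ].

The Supralaryngeal node dominates the terminals [nasal], [continuant], [dorsal], [high], [back], [labial], [coronal], [anterior], [distributed], [strident].
After delinking /ŋ/'s Supralaryngeal and linking /s/'s, the affected terminals become [−nasal], [+continuant], [−dorsal], [−labial], [+coronal], [+anterior], [−distributed], [+strident]; [voice], [spread glottis], [constricted glottis] (outside Supralaryngeal) are retained from /ŋ/.
This feature bundle is that of [z], so /misŋedi/ surfaces as [miszedi].

[miszedi]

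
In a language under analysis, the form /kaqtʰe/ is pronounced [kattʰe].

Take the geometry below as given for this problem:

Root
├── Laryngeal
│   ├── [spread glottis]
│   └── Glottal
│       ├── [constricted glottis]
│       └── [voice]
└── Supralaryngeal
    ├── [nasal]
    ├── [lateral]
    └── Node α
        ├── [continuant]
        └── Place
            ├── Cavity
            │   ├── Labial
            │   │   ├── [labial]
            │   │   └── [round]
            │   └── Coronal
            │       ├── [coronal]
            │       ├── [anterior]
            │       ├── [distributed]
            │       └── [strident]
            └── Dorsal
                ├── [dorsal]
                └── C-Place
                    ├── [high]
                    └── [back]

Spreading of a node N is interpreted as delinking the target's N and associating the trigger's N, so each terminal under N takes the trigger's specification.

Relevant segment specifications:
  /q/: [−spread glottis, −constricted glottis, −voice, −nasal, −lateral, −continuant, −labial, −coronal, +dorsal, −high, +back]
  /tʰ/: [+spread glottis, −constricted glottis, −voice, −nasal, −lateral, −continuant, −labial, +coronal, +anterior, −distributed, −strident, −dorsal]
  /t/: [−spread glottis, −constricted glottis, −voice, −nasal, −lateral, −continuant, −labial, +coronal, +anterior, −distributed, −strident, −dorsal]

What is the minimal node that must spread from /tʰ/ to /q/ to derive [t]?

Feature comparison: [coronal], [anterior], [distributed], [strident], [dorsal], [high], [back] differ between /q/ and [t]; the remaining terminals match.
In this geometry the lowest node dominating all of them is Place: every daughter of Place dominates only a proper subset, so no lower node suffices.
Delinking /q/'s Place and associating /tʰ/'s Place gives precisely the feature bundle of [t].
[spread glottis], a feature on which the two segments disagree outside Place, is unchanged — nothing dominating it spread, and Place is the minimal sufficient constituent.

Place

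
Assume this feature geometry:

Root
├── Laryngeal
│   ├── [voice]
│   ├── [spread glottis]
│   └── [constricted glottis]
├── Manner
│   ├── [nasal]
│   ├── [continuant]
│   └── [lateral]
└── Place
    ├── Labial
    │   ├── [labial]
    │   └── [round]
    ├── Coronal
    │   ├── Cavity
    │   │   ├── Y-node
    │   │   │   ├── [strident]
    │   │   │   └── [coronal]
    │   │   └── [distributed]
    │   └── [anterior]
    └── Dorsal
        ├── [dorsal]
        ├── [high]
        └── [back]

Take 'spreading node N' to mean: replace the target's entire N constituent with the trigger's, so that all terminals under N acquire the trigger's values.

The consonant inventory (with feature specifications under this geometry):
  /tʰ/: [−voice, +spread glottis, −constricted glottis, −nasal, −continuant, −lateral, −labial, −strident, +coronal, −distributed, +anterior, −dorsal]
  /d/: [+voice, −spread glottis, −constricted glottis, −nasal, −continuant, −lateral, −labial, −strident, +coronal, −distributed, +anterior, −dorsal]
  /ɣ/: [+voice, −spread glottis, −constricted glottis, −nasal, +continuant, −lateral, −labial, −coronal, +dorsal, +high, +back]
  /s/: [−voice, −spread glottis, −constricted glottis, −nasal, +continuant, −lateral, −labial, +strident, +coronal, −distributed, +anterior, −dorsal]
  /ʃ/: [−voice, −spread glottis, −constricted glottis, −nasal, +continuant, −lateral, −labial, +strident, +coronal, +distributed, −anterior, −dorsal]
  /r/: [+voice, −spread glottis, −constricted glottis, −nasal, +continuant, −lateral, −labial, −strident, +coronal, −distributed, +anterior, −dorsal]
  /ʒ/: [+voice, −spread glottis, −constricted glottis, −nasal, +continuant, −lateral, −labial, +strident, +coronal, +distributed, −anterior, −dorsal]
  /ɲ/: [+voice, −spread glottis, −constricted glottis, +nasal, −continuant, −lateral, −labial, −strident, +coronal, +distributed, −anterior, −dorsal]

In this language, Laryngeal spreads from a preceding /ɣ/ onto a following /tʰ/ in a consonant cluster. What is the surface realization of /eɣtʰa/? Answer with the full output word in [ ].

Laryngeal immediately or transitively dominates [voice], [spread glottis], [constricted glottis].
Spreading Laryngeal from /ɣ/ onto /tʰ/ replaces those values with /ɣ/'s: [+voice], [−spread glottis], [−constricted glottis]. Features outside Laryngeal ([nasal], [continuant], [lateral], …) stay as in /tʰ/.
The resulting bundle matches /d/ in the inventory; substituting it for /tʰ/ gives [eɣda].

[eɣda]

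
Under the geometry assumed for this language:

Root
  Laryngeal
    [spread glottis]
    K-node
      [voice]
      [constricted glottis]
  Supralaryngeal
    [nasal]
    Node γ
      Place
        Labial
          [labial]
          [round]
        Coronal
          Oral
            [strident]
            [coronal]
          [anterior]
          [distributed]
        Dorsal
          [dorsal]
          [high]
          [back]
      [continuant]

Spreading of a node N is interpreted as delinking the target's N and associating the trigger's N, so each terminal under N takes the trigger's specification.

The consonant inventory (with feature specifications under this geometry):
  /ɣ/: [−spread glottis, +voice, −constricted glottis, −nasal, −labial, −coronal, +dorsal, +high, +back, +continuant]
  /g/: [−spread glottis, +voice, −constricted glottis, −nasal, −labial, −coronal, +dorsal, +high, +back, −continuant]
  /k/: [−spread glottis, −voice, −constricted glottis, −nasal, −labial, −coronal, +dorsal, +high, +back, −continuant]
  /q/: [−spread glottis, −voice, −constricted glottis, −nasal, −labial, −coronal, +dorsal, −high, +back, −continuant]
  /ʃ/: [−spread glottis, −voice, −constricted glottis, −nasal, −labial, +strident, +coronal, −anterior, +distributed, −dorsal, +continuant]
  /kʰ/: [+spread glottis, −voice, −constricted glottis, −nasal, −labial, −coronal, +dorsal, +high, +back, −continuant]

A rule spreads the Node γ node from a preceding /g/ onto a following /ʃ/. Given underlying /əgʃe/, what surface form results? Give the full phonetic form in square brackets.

Node γ immediately or transitively dominates [labial], [round], [strident], [coronal], [anterior], [distributed], [dorsal], [high], [back], [continuant].
The target acquires /g/'s values for everything under Node γ — [−labial], [−coronal], [+dorsal], [+high], [+back], [−continuant] — while keeping its own [spread glottis], [voice], [constricted glottis], ….
The resulting bundle matches /k/ in the inventory; substituting it for /ʃ/ gives [əgke].

[əgke]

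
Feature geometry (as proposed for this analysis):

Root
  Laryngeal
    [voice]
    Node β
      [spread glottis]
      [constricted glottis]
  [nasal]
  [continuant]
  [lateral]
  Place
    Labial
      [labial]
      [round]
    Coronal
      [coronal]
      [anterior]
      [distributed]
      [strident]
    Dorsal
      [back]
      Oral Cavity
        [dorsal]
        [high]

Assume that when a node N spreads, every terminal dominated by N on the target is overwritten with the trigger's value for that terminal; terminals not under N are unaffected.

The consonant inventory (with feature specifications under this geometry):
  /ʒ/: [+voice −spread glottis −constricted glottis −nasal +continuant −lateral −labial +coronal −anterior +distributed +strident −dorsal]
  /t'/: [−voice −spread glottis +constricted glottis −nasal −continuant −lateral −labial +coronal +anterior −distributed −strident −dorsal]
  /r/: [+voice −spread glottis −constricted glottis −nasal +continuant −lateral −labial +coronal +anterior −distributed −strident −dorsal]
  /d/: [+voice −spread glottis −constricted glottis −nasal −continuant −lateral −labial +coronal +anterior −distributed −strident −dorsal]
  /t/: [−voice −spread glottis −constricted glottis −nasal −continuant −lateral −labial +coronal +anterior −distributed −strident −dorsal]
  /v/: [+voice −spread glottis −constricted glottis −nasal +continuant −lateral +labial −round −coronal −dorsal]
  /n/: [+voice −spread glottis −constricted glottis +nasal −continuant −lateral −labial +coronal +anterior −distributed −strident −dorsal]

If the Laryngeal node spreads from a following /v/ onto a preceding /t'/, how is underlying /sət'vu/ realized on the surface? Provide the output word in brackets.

[sədvu]

The Laryngeal node dominates the terminals [voice], [spread glottis], [constricted glottis].
After delinking /t'/'s Laryngeal and linking /v/'s, the affected terminals become [+voice], [−spread glottis], [−constricted glottis]; [nasal], [continuant], [lateral], … (outside Laryngeal) are retained from /t'/.
Among the inventory, only /d/ has exactly this specification, giving the surface form [sədvu].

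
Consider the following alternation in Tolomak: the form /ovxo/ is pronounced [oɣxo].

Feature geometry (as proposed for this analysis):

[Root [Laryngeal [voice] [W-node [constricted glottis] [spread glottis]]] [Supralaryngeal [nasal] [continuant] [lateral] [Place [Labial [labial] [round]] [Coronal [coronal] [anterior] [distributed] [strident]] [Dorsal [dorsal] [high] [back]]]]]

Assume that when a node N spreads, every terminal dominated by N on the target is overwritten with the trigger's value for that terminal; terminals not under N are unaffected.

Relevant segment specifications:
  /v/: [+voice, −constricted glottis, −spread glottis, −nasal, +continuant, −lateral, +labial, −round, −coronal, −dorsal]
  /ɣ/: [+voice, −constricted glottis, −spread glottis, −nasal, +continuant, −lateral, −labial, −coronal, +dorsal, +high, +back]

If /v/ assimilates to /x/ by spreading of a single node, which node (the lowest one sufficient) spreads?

Place

The alternation /v/ → [ɣ] changes [labial], [round], [dorsal], [high], [back] and nothing else.
In this geometry the lowest node dominating all of them is Place: every daughter of Place dominates only a proper subset, so no lower node suffices.
If Place spreads, every terminal under it takes /x/'s value, producing [ɣ] as observed.
[voice] stays as in /v/ although /x/ differs there, so no node dominating it spread; among the remaining candidates Place is the lowest that derives the output.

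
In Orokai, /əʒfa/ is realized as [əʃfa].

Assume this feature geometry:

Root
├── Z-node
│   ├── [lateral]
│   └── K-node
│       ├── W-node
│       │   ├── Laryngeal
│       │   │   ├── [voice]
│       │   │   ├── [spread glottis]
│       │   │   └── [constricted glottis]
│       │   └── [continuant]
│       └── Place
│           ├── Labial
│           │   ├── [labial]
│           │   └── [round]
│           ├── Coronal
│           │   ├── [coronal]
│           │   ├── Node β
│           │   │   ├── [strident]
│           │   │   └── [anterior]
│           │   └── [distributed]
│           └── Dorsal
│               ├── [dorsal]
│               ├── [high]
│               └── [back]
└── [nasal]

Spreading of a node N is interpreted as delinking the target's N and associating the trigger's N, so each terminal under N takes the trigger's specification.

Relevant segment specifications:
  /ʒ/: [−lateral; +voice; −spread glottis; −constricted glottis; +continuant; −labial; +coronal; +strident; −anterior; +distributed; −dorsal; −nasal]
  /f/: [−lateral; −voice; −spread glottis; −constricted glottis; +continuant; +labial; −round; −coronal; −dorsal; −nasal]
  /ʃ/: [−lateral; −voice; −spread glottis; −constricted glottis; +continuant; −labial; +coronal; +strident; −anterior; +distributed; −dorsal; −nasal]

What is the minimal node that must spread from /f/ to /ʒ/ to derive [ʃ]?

[voice]

Comparing /ʒ/ with its surface form [ʃ], the only feature that changes is [voice].
Since just one terminal is affected and it takes /f/'s value, spreading the terminal [voice] alone is sufficient and minimal.
[labial], [coronal] stay as in /ʒ/ although /f/ differs there, so no node dominating them spread; among the remaining candidates [voice] is the lowest that derives the output.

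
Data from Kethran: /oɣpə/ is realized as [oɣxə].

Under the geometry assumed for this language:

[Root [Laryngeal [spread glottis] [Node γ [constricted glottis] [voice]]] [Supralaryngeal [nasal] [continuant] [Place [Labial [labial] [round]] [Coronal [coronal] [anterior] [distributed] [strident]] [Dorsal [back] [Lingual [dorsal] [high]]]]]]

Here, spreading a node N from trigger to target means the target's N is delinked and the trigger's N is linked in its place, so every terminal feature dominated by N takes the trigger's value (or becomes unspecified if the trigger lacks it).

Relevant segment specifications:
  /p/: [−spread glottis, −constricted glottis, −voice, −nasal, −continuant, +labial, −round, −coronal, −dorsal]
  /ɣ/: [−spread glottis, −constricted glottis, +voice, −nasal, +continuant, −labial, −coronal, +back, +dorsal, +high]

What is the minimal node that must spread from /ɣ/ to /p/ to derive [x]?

Supralaryngeal

Feature comparison: [continuant], [labial], [round], [dorsal], [high], [back] differ between /p/ and [x]; the remaining terminals match.
The smallest constituent containing every changed terminal is Supralaryngeal — each of its daughters lacks at least one of the affected features.
If Supralaryngeal spreads, every terminal under it takes /ɣ/'s value, producing [x] as observed.
Had Root spread, [voice] would have taken /ɣ/'s value; it stays as in /p/, confirming the spreading constituent is exactly Supralaryngeal.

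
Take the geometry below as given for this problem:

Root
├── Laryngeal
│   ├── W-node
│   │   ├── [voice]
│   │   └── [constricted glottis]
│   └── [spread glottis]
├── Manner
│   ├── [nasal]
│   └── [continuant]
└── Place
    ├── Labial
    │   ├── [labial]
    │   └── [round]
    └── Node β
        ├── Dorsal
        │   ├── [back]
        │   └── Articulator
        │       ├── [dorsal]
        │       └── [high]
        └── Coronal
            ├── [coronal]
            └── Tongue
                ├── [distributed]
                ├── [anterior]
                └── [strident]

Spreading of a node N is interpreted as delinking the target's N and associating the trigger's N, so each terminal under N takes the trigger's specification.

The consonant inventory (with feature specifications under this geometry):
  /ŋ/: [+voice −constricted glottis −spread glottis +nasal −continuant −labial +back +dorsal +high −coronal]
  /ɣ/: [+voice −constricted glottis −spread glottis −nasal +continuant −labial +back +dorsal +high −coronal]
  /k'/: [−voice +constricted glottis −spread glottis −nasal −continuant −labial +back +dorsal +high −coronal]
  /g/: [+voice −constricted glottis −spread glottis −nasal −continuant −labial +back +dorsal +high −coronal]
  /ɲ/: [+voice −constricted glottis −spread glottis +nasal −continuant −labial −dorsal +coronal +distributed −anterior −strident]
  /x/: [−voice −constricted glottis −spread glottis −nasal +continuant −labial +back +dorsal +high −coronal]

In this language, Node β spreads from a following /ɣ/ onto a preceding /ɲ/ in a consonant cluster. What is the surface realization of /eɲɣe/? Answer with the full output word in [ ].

The Node β node dominates the terminals [back], [dorsal], [high], [coronal], [distributed], [anterior], [strident].
After delinking /ɲ/'s Node β and linking /ɣ/'s, the affected terminals become [+back], [+dorsal], [+high], [−coronal]; [voice], [constricted glottis], [spread glottis], … (outside Node β) are retained from /ɲ/.
Among the inventory, only /ŋ/ has exactly this specification, giving the surface form [eŋɣe].

[eŋɣe]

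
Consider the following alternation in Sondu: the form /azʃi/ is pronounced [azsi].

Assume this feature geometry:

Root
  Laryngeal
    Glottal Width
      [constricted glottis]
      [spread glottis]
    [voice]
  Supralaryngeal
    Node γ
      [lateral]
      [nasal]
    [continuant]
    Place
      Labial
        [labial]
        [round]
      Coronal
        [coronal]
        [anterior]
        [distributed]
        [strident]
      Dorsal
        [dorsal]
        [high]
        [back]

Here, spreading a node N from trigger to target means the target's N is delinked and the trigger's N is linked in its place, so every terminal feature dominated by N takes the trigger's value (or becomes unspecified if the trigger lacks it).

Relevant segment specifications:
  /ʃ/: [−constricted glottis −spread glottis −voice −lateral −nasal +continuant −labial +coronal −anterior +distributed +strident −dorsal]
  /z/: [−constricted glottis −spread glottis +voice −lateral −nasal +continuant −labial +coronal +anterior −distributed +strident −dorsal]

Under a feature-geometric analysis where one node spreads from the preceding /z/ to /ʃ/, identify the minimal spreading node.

Feature comparison: [anterior], [distributed] differ between /ʃ/ and [s]; the remaining terminals match.
The smallest constituent containing every changed terminal is Coronal — each of its daughters lacks at least one of the affected features.
Delinking /ʃ/'s Coronal and associating /z/'s Coronal gives precisely the feature bundle of [s].
[voice] stays as in /ʃ/ although /z/ differs there, so no node dominating it spread; among the remaining candidates Coronal is the lowest that derives the output.

Coronal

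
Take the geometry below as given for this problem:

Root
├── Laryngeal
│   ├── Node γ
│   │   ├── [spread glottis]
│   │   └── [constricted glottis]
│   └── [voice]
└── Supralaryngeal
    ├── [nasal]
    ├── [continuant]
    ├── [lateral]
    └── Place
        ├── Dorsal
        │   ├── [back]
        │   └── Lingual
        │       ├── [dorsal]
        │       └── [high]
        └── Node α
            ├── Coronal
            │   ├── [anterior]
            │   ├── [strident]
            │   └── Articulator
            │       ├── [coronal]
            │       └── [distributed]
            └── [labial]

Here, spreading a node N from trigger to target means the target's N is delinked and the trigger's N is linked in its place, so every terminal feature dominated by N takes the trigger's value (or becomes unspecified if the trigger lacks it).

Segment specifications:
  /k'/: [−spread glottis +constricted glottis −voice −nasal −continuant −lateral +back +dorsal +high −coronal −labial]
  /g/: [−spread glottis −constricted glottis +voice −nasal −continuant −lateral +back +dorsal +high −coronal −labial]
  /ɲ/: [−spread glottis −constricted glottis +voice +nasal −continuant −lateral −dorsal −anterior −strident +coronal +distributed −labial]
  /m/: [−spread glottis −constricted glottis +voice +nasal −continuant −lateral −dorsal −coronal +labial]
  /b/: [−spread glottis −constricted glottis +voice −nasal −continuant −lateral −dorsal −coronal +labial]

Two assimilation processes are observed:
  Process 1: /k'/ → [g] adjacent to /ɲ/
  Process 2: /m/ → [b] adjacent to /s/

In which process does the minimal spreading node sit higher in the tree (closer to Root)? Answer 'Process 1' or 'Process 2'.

Process 1

Process 1: the features that change are [voice], [constricted glottis]; the minimal node is Laryngeal (depth 1).
In Process 2, [nasal] changes, so the minimal spreading node is [nasal] at depth 2.
Laryngeal (depth 1) sits above [nasal] (depth 2), making Process 1 the one with the higher spreading node.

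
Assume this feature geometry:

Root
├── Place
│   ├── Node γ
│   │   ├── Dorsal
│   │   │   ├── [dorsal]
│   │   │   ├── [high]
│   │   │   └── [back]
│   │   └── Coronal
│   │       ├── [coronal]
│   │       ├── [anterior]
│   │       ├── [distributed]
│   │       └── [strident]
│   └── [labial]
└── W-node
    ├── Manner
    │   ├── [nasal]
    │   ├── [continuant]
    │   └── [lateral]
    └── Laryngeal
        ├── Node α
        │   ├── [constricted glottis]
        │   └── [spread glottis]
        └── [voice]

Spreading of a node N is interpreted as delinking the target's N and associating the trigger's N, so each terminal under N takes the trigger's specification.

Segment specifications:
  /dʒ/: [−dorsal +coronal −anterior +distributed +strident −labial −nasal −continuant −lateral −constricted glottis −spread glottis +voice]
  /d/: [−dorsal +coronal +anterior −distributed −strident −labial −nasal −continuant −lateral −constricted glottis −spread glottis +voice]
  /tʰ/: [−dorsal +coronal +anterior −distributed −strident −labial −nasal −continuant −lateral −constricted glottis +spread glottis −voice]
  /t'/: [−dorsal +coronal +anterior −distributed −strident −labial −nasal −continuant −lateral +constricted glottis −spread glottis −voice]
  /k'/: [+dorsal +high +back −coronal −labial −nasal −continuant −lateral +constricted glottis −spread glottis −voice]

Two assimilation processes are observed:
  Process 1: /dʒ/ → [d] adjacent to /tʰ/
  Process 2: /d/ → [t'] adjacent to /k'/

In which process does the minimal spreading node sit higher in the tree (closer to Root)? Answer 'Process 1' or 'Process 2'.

Process 2

Process 1: the features that change are [anterior], [distributed], [strident]; the minimal node is Coronal (depth 3).
In Process 2, [voice], [constricted glottis] change, so the minimal spreading node is Laryngeal at depth 2.
Depth 2 < depth 3; Process 2 involves the structurally higher constituent Laryngeal.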